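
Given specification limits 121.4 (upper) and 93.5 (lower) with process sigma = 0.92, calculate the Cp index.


Cp = (USL - LSL) / (6 * sigma)
= (121.4 - 93.5) / (6 * 0.92)
= 27.9000 / 5.5200
= 5.0543

5.0543


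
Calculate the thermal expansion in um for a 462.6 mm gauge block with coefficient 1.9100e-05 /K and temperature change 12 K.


dL = L * alpha * dT
= 462.6 * 1.9100e-05 * 12
= 0.1060279 mm
dL_um = 0.1060279 * 1000 = 106.0279 um

106.0279


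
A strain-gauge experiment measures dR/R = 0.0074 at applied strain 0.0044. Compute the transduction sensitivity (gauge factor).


GF = (dR/R) / epsilon
= 0.0074 / 0.0044
= 1.6818

1.6818


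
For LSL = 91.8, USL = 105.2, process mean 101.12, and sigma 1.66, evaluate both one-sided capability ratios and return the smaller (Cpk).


Cpu = (USL - mean) / (3*sigma) = (105.2 - 101.12) / (3*1.66) = 0.8193
Cpl = (mean - LSL) / (3*sigma) = (101.12 - 91.8) / (3*1.66) = 1.8715
Cpk = min(Cpu, Cpl) = 0.8193

0.8193


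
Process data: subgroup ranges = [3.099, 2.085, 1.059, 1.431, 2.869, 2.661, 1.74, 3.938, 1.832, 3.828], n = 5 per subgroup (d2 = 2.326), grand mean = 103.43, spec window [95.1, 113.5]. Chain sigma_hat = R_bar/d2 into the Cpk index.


R_bar = (3.099 + 2.085 + 1.059 + 1.431 + 2.869 + 2.661 + 1.74 + 3.938 + 1.832 + 3.828) / 10 = 2.4542
sigma = R_bar / d2 = 2.4542 / 2.326 = 1.0551161
Cp = (USL - LSL)/(6*sigma) = (113.5 - 95.1)/(6*1.0551161) = 2.9065
Cpu = (113.5 - 103.43)/(3*1.0551161) = 3.1813
Cpl = (103.43 - 95.1)/(3*1.0551161) = 2.6316
Cpk = min(Cpu, Cpl) = 2.6316

2.6316


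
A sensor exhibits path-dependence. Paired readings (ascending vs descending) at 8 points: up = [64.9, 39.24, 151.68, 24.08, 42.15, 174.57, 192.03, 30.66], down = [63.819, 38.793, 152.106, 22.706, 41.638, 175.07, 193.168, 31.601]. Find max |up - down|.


|64.9 - 63.819| = 1.0810
|39.24 - 38.793| = 0.4470
|151.68 - 152.106| = 0.4260
|24.08 - 22.706| = 1.3740
|42.15 - 41.638| = 0.5120
|174.57 - 175.07| = 0.5000
|192.03 - 193.168| = 1.1380
|30.66 - 31.601| = 0.9410
hysteresis = max(diffs) = 1.3740

1.3740


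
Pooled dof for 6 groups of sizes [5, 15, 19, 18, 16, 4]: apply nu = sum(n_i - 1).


nu = sum_i (n_i - 1)
nu = ((5 - 1) + (15 - 1) + (19 - 1) + (18 - 1) + (16 - 1) + (4 - 1))
nu = 4 + 14 + 18 + 17 + 15 + 3
nu = 71

71


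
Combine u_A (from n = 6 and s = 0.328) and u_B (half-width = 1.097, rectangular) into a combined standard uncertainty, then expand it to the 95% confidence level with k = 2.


u_A = s / sqrt(n) = 0.328 / sqrt(6) = 0.13390544
u_B = half_width / sqrt(3) = 1.097 / sqrt(3) = 0.63335325
uc = sqrt(u_A^2 + u_B^2) = sqrt(0.13390544^2 + 0.63335325^2) = 0.64735385
U = k * uc = 2 * 0.64735385
U = 1.2947

1.2947


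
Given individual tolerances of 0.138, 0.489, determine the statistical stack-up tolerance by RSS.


RSS = sqrt(0.138^2 + 0.489^2)
= sqrt(0.258165)
= 0.5081

0.5081


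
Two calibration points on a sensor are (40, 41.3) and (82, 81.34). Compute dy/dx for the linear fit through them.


slope = (y2 - y1) / (x2 - x1)
= (81.34 - 41.3) / (82 - 40)
= 40.0400 / 42
= 0.9533

0.9533


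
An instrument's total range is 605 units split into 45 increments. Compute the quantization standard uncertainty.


resolution = range / divisions
resolution = 605 / 45 = 13.444444
u_res = resolution / (2*sqrt(3))
u_res = 13.444444 / 3.4641016
u_res = 3.8811

3.8811


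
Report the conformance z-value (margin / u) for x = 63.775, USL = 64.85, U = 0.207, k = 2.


u = U / k = 0.207 / 2 = 0.1035
margin = |USL - x| = |64.85 - 63.775| = 1.075
z = margin / u = 1.075 / 0.1035
z = 10.3865

10.3865


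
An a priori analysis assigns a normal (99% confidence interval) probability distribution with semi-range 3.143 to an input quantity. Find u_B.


u_B = half_width / 2.576
u_B = 3.143 / 2.576
u_B = 1.2201

1.2201


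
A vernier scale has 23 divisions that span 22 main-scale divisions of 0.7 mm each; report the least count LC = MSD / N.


LC = MSD / n_div
= 0.7 / 23
= 0.0304

0.0304


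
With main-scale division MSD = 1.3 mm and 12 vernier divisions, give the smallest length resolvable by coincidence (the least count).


LC = MSD / n_div
= 1.3 / 12
= 0.1083

0.1083


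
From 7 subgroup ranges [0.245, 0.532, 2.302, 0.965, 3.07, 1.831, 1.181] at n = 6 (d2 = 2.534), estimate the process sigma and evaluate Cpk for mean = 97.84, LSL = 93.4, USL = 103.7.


R_bar = (0.245 + 0.532 + 2.302 + 0.965 + 3.07 + 1.831 + 1.181) / 7 = 1.4465714
sigma = R_bar / d2 = 1.4465714 / 2.534 = 0.5708648
Cp = (USL - LSL)/(6*sigma) = (103.7 - 93.4)/(6*0.5708648) = 3.0071
Cpu = (103.7 - 97.84)/(3*0.5708648) = 3.4217
Cpl = (97.84 - 93.4)/(3*0.5708648) = 2.5926
Cpk = min(Cpu, Cpl) = 2.5926

2.5926


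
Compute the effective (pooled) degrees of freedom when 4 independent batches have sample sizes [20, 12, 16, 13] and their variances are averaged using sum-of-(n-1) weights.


nu = sum_i (n_i - 1)
nu = ((20 - 1) + (12 - 1) + (16 - 1) + (13 - 1))
nu = 19 + 11 + 15 + 12
nu = 57

57


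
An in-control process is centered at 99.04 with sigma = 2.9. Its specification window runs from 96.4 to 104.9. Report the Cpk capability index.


Cpu = (USL - mean) / (3*sigma) = (104.9 - 99.04) / (3*2.9) = 0.6736
Cpl = (mean - LSL) / (3*sigma) = (99.04 - 96.4) / (3*2.9) = 0.3034
Cpk = min(Cpu, Cpl) = 0.3034

0.3034


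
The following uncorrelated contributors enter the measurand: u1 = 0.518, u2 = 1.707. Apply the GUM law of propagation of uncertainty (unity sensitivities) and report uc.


uc = sqrt(0.518^2 + 1.707^2)
uc = sqrt(3.182173)
uc = 1.7839

1.7839


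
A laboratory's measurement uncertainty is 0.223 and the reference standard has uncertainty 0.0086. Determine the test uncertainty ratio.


TUR = u_lab / u_ref
= 0.223 / 0.0086
= 25.9302

25.9302


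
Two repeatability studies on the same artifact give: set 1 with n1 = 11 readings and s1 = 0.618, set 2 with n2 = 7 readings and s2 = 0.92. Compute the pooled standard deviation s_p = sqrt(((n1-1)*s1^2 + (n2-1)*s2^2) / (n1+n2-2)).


s_p = sqrt(((n1-1)*s1^2 + (n2-1)*s2^2) / (n1+n2-2))
numerator = (11-1)*0.618^2 + (7-1)*0.92^2 = 3.81924 + 5.0784 = 8.89764
denominator = 11 + 7 - 2 = 16
s_p^2 = 8.89764 / 16 = 0.5561025
s_p = sqrt(0.5561025) = 0.7457

0.7457


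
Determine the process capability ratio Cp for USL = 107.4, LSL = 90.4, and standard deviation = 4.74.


Cp = (USL - LSL) / (6 * sigma)
= (107.4 - 90.4) / (6 * 4.74)
= 17.0000 / 28.4400
= 0.5977

0.5977


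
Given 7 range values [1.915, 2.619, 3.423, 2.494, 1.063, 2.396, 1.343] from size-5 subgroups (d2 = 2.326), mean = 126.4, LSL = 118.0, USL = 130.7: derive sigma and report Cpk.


R_bar = (1.915 + 2.619 + 3.423 + 2.494 + 1.063 + 2.396 + 1.343) / 7 = 2.179
sigma = R_bar / d2 = 2.179 / 2.326 = 0.93680138
Cp = (USL - LSL)/(6*sigma) = (130.7 - 118.0)/(6*0.93680138) = 2.2595
Cpu = (130.7 - 126.4)/(3*0.93680138) = 1.5300
Cpl = (126.4 - 118.0)/(3*0.93680138) = 2.9889
Cpk = min(Cpu, Cpl) = 1.5300

1.5300


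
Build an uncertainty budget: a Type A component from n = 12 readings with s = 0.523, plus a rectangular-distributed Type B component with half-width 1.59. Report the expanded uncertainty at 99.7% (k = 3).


u_A = s / sqrt(n) = 0.523 / sqrt(12) = 0.1509771
u_B = half_width / sqrt(3) = 1.59 / sqrt(3) = 0.91798693
uc = sqrt(u_A^2 + u_B^2) = sqrt(0.1509771^2 + 0.91798693^2) = 0.93031935
U = k * uc = 3 * 0.93031935
U = 2.7910

2.7910


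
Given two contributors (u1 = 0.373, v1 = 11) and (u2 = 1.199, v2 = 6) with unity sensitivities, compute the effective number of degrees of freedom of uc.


uc = sqrt(u1^2 + u2^2) = sqrt(0.373^2 + 1.199^2) = 1.2556791
v_eff = uc^4 / (u1^4/v1 + u2^4/v2)
= 1.2556791^4 / (0.373^4/11 + 1.199^4/6)
= 2.4860775 / 0.34620916
v_eff = 7.1809

7.1809


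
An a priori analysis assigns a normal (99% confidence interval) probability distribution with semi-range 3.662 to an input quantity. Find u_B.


u_B = half_width / 2.576
u_B = 3.662 / 2.576
u_B = 1.4216

1.4216


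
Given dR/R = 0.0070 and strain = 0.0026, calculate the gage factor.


GF = (dR/R) / epsilon
= 0.0070 / 0.0026
= 2.6923

2.6923


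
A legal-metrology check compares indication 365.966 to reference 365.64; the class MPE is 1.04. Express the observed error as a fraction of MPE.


e = indication - reference = 365.966 - 365.64 = 0.3260
|e| = 0.3260
ratio = |e| / MPE = 0.3260 / 1.04
ratio = 0.3135

0.3135


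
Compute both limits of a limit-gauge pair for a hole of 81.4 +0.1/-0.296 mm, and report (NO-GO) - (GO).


GO = nominal - lower_tol (smallest hole = maximum material condition)
GO = 81.4 - 0.296 = 81.104
NO-GO = nominal + upper_tol (largest hole = least material condition)
NO-GO = 81.4 + 0.1 = 81.5
spread = NO-GO - GO = 81.5 - 81.104 = 0.3960

0.3960


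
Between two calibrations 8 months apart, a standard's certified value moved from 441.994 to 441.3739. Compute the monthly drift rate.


rate = (v2 - v1) / months
= (441.3739 - 441.994) / 8
= -0.6201 / 8
= -0.0775

-0.0775


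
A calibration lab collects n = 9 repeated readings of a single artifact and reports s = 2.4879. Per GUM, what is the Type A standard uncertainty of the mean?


u_A = s / sqrt(n)
u_A = 2.4879 / sqrt(9)
u_A = 2.4879 / 3
u_A = 0.8293

0.8293


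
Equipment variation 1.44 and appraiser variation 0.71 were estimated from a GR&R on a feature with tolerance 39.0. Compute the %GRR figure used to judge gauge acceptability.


GRR = sqrt(EV^2 + AV^2) = sqrt(1.44^2 + 0.71^2) = 1.6055217
%GRR = GRR / tol * 100 = 1.6055217 / 39.0 * 100
%GRR = 4.1167

4.1167


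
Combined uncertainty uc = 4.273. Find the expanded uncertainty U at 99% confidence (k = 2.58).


U = k * uc
U = 2.58 * 4.273
U = 11.0243

11.0243


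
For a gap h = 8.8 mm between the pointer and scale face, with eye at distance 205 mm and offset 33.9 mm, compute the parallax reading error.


error = h * offset / d
= 8.8 * 33.9 / 205
= 1.4552

1.4552


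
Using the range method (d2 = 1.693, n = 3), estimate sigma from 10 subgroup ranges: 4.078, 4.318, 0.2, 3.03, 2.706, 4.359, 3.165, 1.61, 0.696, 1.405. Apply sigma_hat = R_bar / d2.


R_bar = (4.078 + 4.318 + 0.2 + 3.03 + 2.706 + 4.359 + 3.165 + 1.61 + 0.696 + 1.405) / 10
R_bar = 25.567 / 10 = 2.5567
sigma_hat = R_bar / d2 = 2.5567 / 1.693 = 1.5102

1.5102


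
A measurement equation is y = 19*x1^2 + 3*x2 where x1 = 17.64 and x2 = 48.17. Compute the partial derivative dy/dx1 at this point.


y = 19*x1^2 + 3*x2
dy/dx1 = 2*19*x1
Evaluate at x1 = 17.64: c1 = 38 * 17.64
c1 = 670.3200

670.3200


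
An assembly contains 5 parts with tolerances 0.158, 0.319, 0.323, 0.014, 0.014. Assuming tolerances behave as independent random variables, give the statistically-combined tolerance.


RSS = sqrt(0.158^2 + 0.319^2 + 0.323^2 + 0.014^2 + 0.014^2)
= sqrt(0.231446)
= 0.4811

0.4811


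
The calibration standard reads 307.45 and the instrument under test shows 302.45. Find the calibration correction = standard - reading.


Correction = standard - reading
= 307.45 - 302.45
= 5.0000

5.0000


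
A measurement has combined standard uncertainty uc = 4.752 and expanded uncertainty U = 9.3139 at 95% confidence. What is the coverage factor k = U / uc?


k = U / uc
k = 9.3139 / 4.752
k = 1.96

1.96


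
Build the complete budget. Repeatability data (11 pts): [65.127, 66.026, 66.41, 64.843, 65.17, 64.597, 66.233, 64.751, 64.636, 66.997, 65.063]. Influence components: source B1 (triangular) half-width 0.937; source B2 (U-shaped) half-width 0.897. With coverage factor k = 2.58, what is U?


mean = (65.127 + 66.026 + 66.41 + 64.843 + 65.17 + 64.597 + 66.233 + 64.751 + 64.636 + 66.997 + 65.063) / 11 = 65.44118182
s = sqrt(sum((x - mean)^2)/(n-1)) = 0.82695657
u_A = s / sqrt(n) = 0.82695657 / sqrt(11) = 0.24933679
u_B1 = 0.937 / sqrt(6) = 0.38252865
u_B2 = 0.897 / sqrt(2) = 0.63427478
uc = sqrt(0.24933679^2 + 0.38252865^2 + 0.63427478^2) = 0.78153791
U = k * uc = 2.58 * 0.78153791
U = 2.0164

2.0164


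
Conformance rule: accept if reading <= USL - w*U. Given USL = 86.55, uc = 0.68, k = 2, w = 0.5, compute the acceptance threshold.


U = k * uc = 2 * 0.68 = 1.36
guard band g = w * U = 0.5 * 1.36 = 0.68
AL = USL - g = 86.55 - 0.68
AL = 85.8700

85.8700


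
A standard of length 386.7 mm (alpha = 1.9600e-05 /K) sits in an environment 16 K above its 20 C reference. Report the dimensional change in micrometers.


dL = L * alpha * dT
= 386.7 * 1.9600e-05 * 16
= 0.1212691 mm
dL_um = 0.1212691 * 1000 = 121.2691 um

121.2691


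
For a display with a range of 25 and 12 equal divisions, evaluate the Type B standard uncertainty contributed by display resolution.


resolution = range / divisions
resolution = 25 / 12 = 2.0833333
u_res = resolution / (2*sqrt(3))
u_res = 2.0833333 / 3.4641016
u_res = 0.6014

0.6014


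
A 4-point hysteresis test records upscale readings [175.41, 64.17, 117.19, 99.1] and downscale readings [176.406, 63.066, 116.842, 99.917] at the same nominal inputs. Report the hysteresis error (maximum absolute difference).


|175.41 - 176.406| = 0.9960
|64.17 - 63.066| = 1.1040
|117.19 - 116.842| = 0.3480
|99.1 - 99.917| = 0.8170
hysteresis = max(diffs) = 1.1040

1.1040


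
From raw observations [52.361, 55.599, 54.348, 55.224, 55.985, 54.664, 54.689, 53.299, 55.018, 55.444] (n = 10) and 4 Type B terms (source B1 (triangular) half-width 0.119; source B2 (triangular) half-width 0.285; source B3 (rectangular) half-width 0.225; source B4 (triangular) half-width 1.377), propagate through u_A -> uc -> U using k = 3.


mean = (52.361 + 55.599 + 54.348 + 55.224 + 55.985 + 54.664 + 54.689 + 53.299 + 55.018 + 55.444) / 10 = 54.6631
s = sqrt(sum((x - mean)^2)/(n-1)) = 1.1022245
u_A = s / sqrt(n) = 1.1022245 / sqrt(10) = 0.34855399
u_B1 = 0.119 / sqrt(6) = 0.048581547
u_B2 = 0.285 / sqrt(6) = 0.11635076
u_B3 = 0.225 / sqrt(3) = 0.12990381
u_B4 = 1.377 / sqrt(6) = 0.5621579
uc = sqrt(0.34855399^2 + 0.048581547^2 + 0.11635076^2 + 0.12990381^2 + 0.5621579^2) = 0.6857726
U = k * uc = 3 * 0.6857726
U = 2.0573

2.0573


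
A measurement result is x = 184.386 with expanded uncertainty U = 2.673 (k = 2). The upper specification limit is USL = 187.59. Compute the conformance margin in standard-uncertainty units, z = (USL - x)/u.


u = U / k = 2.673 / 2 = 1.3365
margin = |USL - x| = |187.59 - 184.386| = 3.204
z = margin / u = 3.204 / 1.3365
z = 2.3973

2.3973


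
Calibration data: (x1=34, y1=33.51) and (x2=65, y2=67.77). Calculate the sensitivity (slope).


slope = (y2 - y1) / (x2 - x1)
= (67.77 - 33.51) / (65 - 34)
= 34.2600 / 31
= 1.1052

1.1052


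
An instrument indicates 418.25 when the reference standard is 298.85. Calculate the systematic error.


Systematic error = measured - true
= 418.25 - 298.85
= 119.4000

119.4000


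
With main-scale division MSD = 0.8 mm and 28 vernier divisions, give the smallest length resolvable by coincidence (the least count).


LC = MSD / n_div
= 0.8 / 28
= 0.0286

0.0286


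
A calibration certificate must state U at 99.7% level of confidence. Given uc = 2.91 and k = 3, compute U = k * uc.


U = k * uc
U = 3 * 2.91
U = 8.7300

8.7300


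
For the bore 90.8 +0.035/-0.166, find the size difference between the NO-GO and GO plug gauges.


GO = nominal - lower_tol (smallest hole = maximum material condition)
GO = 90.8 - 0.166 = 90.634
NO-GO = nominal + upper_tol (largest hole = least material condition)
NO-GO = 90.8 + 0.035 = 90.835
spread = NO-GO - GO = 90.835 - 90.634 = 0.2010

0.2010


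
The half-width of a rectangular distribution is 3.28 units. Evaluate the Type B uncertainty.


u_B = half_width / sqrt(3)
u_B = 3.28 / 1.7320508
u_B = 1.8937

1.8937


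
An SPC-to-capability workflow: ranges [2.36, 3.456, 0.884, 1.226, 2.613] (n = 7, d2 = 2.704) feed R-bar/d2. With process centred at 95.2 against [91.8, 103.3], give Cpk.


R_bar = (2.36 + 3.456 + 0.884 + 1.226 + 2.613) / 5 = 2.1078
sigma = R_bar / d2 = 2.1078 / 2.704 = 0.77951183
Cp = (USL - LSL)/(6*sigma) = (103.3 - 91.8)/(6*0.77951183) = 2.4588
Cpu = (103.3 - 95.2)/(3*0.77951183) = 3.4637
Cpl = (95.2 - 91.8)/(3*0.77951183) = 1.4539
Cpk = min(Cpu, Cpl) = 1.4539

1.4539


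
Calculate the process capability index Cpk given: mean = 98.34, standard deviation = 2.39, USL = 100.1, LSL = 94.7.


Cpu = (USL - mean) / (3*sigma) = (100.1 - 98.34) / (3*2.39) = 0.2455
Cpl = (mean - LSL) / (3*sigma) = (98.34 - 94.7) / (3*2.39) = 0.5077
Cpk = min(Cpu, Cpl) = 0.2455

0.2455


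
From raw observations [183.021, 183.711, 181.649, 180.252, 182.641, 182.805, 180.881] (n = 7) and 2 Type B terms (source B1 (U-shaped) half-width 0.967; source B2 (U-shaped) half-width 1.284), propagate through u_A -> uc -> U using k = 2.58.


mean = (183.021 + 183.711 + 181.649 + 180.252 + 182.641 + 182.805 + 180.881) / 7 = 182.1371429
s = sqrt(sum((x - mean)^2)/(n-1)) = 1.2468679
u_A = s / sqrt(n) = 1.2468679 / sqrt(7) = 0.47127177
u_B1 = 0.967 / sqrt(2) = 0.68377226
u_B2 = 1.284 / sqrt(2) = 0.90792511
uc = sqrt(0.47127177^2 + 0.68377226^2 + 0.90792511^2) = 1.2304347
U = k * uc = 2.58 * 1.2304347
U = 3.1745

3.1745


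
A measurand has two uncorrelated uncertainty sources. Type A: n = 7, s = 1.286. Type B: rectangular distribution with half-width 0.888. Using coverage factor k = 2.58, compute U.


u_A = s / sqrt(n) = 1.286 / sqrt(7) = 0.48606231
u_B = half_width / sqrt(3) = 0.888 / sqrt(3) = 0.51268704
uc = sqrt(u_A^2 + u_B^2) = sqrt(0.48606231^2 + 0.51268704^2) = 0.70647333
U = k * uc = 2.58 * 0.70647333
U = 1.8227

1.8227


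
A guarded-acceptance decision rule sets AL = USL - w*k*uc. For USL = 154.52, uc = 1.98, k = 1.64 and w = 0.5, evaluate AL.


U = k * uc = 1.64 * 1.98 = 3.2472
guard band g = w * U = 0.5 * 3.2472 = 1.6236
AL = USL - g = 154.52 - 1.6236
AL = 152.8964

152.8964


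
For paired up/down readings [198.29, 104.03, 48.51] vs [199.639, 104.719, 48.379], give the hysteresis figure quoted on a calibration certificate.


|198.29 - 199.639| = 1.3490
|104.03 - 104.719| = 0.6890
|48.51 - 48.379| = 0.1310
hysteresis = max(diffs) = 1.3490

1.3490


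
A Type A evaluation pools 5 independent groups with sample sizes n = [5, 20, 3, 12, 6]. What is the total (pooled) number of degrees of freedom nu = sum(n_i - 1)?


nu = sum_i (n_i - 1)
nu = ((5 - 1) + (20 - 1) + (3 - 1) + (12 - 1) + (6 - 1))
nu = 4 + 19 + 2 + 11 + 5
nu = 41

41


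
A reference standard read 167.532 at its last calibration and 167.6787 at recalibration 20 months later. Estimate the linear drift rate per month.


rate = (v2 - v1) / months
= (167.6787 - 167.532) / 20
= 0.1467 / 20
= 0.0073

0.0073


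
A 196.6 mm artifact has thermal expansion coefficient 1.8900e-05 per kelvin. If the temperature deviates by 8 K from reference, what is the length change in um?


dL = L * alpha * dT
= 196.6 * 1.8900e-05 * 8
= 0.0297259 mm
dL_um = 0.0297259 * 1000 = 29.7259 um

29.7259


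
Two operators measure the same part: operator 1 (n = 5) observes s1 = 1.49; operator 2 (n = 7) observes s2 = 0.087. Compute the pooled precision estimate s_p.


s_p = sqrt(((n1-1)*s1^2 + (n2-1)*s2^2) / (n1+n2-2))
numerator = (5-1)*1.49^2 + (7-1)*0.087^2 = 8.8804 + 0.045414 = 8.925814
denominator = 5 + 7 - 2 = 10
s_p^2 = 8.925814 / 10 = 0.8925814
s_p = sqrt(0.8925814) = 0.9448

0.9448


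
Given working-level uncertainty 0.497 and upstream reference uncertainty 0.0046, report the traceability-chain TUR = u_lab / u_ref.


TUR = u_lab / u_ref
= 0.497 / 0.0046
= 108.0435

108.0435


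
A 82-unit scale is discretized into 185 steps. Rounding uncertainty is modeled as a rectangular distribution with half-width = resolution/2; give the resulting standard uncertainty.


resolution = range / divisions
resolution = 82 / 185 = 0.44324324
u_res = resolution / (2*sqrt(3))
u_res = 0.44324324 / 3.4641016
u_res = 0.1280

0.1280


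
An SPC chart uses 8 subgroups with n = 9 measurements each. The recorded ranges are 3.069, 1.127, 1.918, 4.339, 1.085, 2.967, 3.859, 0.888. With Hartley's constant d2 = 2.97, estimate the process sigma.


R_bar = (3.069 + 1.127 + 1.918 + 4.339 + 1.085 + 2.967 + 3.859 + 0.888) / 8
R_bar = 19.252 / 8 = 2.4065
sigma_hat = R_bar / d2 = 2.4065 / 2.97 = 0.8103

0.8103


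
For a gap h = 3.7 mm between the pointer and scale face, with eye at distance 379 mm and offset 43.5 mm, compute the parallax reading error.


error = h * offset / d
= 3.7 * 43.5 / 379
= 0.4247

0.4247


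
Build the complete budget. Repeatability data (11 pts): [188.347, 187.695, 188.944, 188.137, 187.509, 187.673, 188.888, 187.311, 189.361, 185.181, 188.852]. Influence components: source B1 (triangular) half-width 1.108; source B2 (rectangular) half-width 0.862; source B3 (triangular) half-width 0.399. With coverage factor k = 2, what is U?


mean = (188.347 + 187.695 + 188.944 + 188.137 + 187.509 + 187.673 + 188.888 + 187.311 + 189.361 + 185.181 + 188.852) / 11 = 187.9907273
s = sqrt(sum((x - mean)^2)/(n-1)) = 1.1514623
u_A = s / sqrt(n) = 1.1514623 / sqrt(11) = 0.34717895
u_B1 = 1.108 / sqrt(6) = 0.45233911
u_B2 = 0.862 / sqrt(3) = 0.49767593
u_B3 = 0.399 / sqrt(6) = 0.16289107
uc = sqrt(0.34717895^2 + 0.45233911^2 + 0.49767593^2 + 0.16289107^2) = 0.77418262
U = k * uc = 2 * 0.77418262
U = 1.5484

1.5484


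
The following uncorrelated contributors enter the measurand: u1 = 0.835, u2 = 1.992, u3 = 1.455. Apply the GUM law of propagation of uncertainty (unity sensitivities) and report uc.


uc = sqrt(0.835^2 + 1.992^2 + 1.455^2)
uc = sqrt(6.782314)
uc = 2.6043

2.6043


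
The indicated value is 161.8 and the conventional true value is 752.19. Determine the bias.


Systematic error = measured - true
= 161.8 - 752.19
= -590.3900

-590.3900


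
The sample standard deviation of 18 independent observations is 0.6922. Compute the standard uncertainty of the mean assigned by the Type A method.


u_A = s / sqrt(n)
u_A = 0.6922 / sqrt(18)
u_A = 0.6922 / 4.2426407
u_A = 0.1632

0.1632


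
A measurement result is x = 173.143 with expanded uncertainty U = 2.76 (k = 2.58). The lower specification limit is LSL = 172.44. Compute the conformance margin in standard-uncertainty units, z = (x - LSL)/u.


u = U / k = 2.76 / 2.58 = 1.0697674
margin = |LSL - x| = |172.44 - 173.143| = 0.703
z = margin / u = 0.703 / 1.0697674
z = 0.6572

0.6572


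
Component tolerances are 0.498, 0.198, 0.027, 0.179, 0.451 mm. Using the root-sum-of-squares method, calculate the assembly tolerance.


RSS = sqrt(0.498^2 + 0.198^2 + 0.027^2 + 0.179^2 + 0.451^2)
= sqrt(0.523379)
= 0.7234

0.7234


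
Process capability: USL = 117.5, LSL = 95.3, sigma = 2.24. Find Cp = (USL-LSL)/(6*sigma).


Cp = (USL - LSL) / (6 * sigma)
= (117.5 - 95.3) / (6 * 2.24)
= 22.2000 / 13.4400
= 1.6518

1.6518


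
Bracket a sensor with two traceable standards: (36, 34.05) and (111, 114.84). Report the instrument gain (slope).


slope = (y2 - y1) / (x2 - x1)
= (114.84 - 34.05) / (111 - 36)
= 80.7900 / 75
= 1.0772

1.0772


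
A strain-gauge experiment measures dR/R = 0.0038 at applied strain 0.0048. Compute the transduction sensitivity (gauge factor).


GF = (dR/R) / epsilon
= 0.0038 / 0.0048
= 0.7917

0.7917


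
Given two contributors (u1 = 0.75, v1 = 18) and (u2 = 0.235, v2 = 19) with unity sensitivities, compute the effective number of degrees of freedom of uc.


uc = sqrt(u1^2 + u2^2) = sqrt(0.75^2 + 0.235^2) = 0.78595483
v_eff = uc^4 / (u1^4/v1 + u2^4/v2)
= 0.78595483^4 / (0.75^4/18 + 0.235^4/19)
= 0.38158417 / 0.017738641
v_eff = 21.5115

21.5115


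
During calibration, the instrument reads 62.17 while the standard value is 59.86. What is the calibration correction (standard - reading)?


Correction = standard - reading
= 59.86 - 62.17
= -2.3100

-2.3100


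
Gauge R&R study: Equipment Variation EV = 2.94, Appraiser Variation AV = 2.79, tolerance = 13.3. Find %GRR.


GRR = sqrt(EV^2 + AV^2) = sqrt(2.94^2 + 2.79^2) = 4.0531099
%GRR = GRR / tol * 100 = 4.0531099 / 13.3 * 100
%GRR = 30.4745

30.4745


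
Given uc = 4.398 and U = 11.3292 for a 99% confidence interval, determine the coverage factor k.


k = U / uc
k = 11.3292 / 4.398
k = 2.576

2.576


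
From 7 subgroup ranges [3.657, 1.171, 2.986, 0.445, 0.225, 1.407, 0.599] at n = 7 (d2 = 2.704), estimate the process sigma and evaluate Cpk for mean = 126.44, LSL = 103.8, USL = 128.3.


R_bar = (3.657 + 1.171 + 2.986 + 0.445 + 0.225 + 1.407 + 0.599) / 7 = 1.4985714
sigma = R_bar / d2 = 1.4985714 / 2.704 = 0.5542054
Cp = (USL - LSL)/(6*sigma) = (128.3 - 103.8)/(6*0.5542054) = 7.3679
Cpu = (128.3 - 126.44)/(3*0.5542054) = 1.1187
Cpl = (126.44 - 103.8)/(3*0.5542054) = 13.6171
Cpk = min(Cpu, Cpl) = 1.1187

1.1187


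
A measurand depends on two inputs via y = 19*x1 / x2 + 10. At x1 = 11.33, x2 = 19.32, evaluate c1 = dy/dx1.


y = 19*x1 / x2 + 10
dy/dx1 = 19/x2
Evaluate at x2 = 19.32: c1 = 19 / 19.32
c1 = 0.9834

0.9834


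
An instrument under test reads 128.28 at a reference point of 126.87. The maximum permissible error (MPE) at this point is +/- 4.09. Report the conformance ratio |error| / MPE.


e = indication - reference = 128.28 - 126.87 = 1.4100
|e| = 1.4100
ratio = |e| / MPE = 1.4100 / 4.09
ratio = 0.3447

0.3447


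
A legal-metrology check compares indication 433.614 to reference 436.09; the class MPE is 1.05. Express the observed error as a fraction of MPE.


e = indication - reference = 433.614 - 436.09 = -2.4760
|e| = 2.4760
ratio = |e| / MPE = 2.4760 / 1.05
ratio = 2.3581

2.3581


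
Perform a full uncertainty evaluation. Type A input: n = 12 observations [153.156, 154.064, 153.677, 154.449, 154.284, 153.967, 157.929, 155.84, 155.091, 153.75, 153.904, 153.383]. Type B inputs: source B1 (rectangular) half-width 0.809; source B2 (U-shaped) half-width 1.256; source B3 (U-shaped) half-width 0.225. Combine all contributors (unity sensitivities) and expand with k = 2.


mean = (153.156 + 154.064 + 153.677 + 154.449 + 154.284 + 153.967 + 157.929 + 155.84 + 155.091 + 153.75 + 153.904 + 153.383) / 12 = 154.4578333
s = sqrt(sum((x - mean)^2)/(n-1)) = 1.3161272
u_A = s / sqrt(n) = 1.3161272 / sqrt(12) = 0.3799332
u_B1 = 0.809 / sqrt(3) = 0.46707637
u_B2 = 1.256 / sqrt(2) = 0.88812612
u_B3 = 0.225 / sqrt(2) = 0.15909903
uc = sqrt(0.3799332^2 + 0.46707637^2 + 0.88812612^2 + 0.15909903^2) = 1.0847074
U = k * uc = 2 * 1.0847074
U = 2.1694

2.1694


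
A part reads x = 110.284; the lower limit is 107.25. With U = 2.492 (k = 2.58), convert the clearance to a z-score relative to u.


u = U / k = 2.492 / 2.58 = 0.96589147
margin = |LSL - x| = |107.25 - 110.284| = 3.034
z = margin / u = 3.034 / 0.96589147
z = 3.1411

3.1411


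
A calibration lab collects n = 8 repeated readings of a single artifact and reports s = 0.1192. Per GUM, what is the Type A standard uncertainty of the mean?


u_A = s / sqrt(n)
u_A = 0.1192 / sqrt(8)
u_A = 0.1192 / 2.8284271
u_A = 0.0421

0.0421


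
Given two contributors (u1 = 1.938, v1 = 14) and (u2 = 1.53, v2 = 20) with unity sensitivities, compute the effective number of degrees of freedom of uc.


uc = sqrt(u1^2 + u2^2) = sqrt(1.938^2 + 1.53^2) = 2.4691586
v_eff = uc^4 / (u1^4/v1 + u2^4/v2)
= 2.4691586^4 / (1.938^4/14 + 1.53^4/20)
= 37.17029 / 1.2815881
v_eff = 29.0033

29.0033


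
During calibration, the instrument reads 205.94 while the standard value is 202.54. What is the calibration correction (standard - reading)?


Correction = standard - reading
= 202.54 - 205.94
= -3.4000

-3.4000


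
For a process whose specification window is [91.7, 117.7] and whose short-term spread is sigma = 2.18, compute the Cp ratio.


Cp = (USL - LSL) / (6 * sigma)
= (117.7 - 91.7) / (6 * 2.18)
= 26.0000 / 13.0800
= 1.9878

1.9878


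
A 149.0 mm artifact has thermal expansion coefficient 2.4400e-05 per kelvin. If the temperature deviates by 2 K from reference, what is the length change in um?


dL = L * alpha * dT
= 149.0 * 2.4400e-05 * 2
= 0.0072712 mm
dL_um = 0.0072712 * 1000 = 7.2712 um

7.2712


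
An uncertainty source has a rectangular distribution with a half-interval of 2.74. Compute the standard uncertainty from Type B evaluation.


u_B = half_width / sqrt(3)
u_B = 2.74 / 1.7320508
u_B = 1.5819

1.5819


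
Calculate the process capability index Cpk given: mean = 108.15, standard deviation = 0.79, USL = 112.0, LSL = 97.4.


Cpu = (USL - mean) / (3*sigma) = (112.0 - 108.15) / (3*0.79) = 1.6245
Cpl = (mean - LSL) / (3*sigma) = (108.15 - 97.4) / (3*0.79) = 4.5359
Cpk = min(Cpu, Cpl) = 1.6245

1.6245


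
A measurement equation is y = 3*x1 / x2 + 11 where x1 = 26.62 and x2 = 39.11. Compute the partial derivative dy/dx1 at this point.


y = 3*x1 / x2 + 11
dy/dx1 = 3/x2
Evaluate at x2 = 39.11: c1 = 3 / 39.11
c1 = 0.0767

0.0767


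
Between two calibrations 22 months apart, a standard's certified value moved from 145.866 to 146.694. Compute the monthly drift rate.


rate = (v2 - v1) / months
= (146.694 - 145.866) / 22
= 0.8280 / 22
= 0.0376

0.0376


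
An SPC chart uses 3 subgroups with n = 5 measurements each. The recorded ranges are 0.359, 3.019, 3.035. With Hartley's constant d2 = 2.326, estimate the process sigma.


R_bar = (0.359 + 3.019 + 3.035) / 3
R_bar = 6.413 / 3 = 2.1376667
sigma_hat = R_bar / d2 = 2.1376667 / 2.326 = 0.9190

0.9190


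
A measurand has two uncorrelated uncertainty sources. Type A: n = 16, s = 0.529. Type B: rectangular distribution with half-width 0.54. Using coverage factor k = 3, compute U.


u_A = s / sqrt(n) = 0.529 / sqrt(16) = 0.13225
u_B = half_width / sqrt(3) = 0.54 / sqrt(3) = 0.31176915
uc = sqrt(u_A^2 + u_B^2) = sqrt(0.13225^2 + 0.31176915^2) = 0.33865922
U = k * uc = 3 * 0.33865922
U = 1.0160

1.0160


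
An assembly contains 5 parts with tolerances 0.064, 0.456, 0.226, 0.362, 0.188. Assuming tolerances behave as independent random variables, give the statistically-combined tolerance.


RSS = sqrt(0.064^2 + 0.456^2 + 0.226^2 + 0.362^2 + 0.188^2)
= sqrt(0.429496)
= 0.6554

0.6554


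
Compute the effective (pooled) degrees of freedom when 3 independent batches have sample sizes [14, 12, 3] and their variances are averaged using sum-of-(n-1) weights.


nu = sum_i (n_i - 1)
nu = ((14 - 1) + (12 - 1) + (3 - 1))
nu = 13 + 11 + 2
nu = 26

26


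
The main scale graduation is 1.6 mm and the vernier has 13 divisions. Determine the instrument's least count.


LC = MSD / n_div
= 1.6 / 13
= 0.1231

0.1231


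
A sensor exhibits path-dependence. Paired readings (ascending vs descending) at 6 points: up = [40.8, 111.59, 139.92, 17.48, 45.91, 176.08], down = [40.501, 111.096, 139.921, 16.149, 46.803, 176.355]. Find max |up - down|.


|40.8 - 40.501| = 0.2990
|111.59 - 111.096| = 0.4940
|139.92 - 139.921| = 0.0010
|17.48 - 16.149| = 1.3310
|45.91 - 46.803| = 0.8930
|176.08 - 176.355| = 0.2750
hysteresis = max(diffs) = 1.3310

1.3310


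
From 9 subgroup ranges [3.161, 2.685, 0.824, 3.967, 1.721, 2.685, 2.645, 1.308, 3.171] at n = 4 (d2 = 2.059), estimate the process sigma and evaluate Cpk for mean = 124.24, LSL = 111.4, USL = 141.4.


R_bar = (3.161 + 2.685 + 0.824 + 3.967 + 1.721 + 2.685 + 2.645 + 1.308 + 3.171) / 9 = 2.463
sigma = R_bar / d2 = 2.463 / 2.059 = 1.1962118
Cp = (USL - LSL)/(6*sigma) = (141.4 - 111.4)/(6*1.1962118) = 4.1799
Cpu = (141.4 - 124.24)/(3*1.1962118) = 4.7818
Cpl = (124.24 - 111.4)/(3*1.1962118) = 3.5780
Cpk = min(Cpu, Cpl) = 3.5780

3.5780


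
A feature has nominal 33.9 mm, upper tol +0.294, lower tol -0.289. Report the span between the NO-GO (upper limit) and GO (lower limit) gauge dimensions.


GO = nominal - lower_tol (smallest hole = maximum material condition)
GO = 33.9 - 0.289 = 33.611
NO-GO = nominal + upper_tol (largest hole = least material condition)
NO-GO = 33.9 + 0.294 = 34.194
spread = NO-GO - GO = 34.194 - 33.611 = 0.5830

0.5830


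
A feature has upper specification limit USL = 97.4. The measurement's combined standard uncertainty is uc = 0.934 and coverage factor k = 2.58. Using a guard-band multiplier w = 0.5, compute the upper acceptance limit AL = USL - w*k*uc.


U = k * uc = 2.58 * 0.934 = 2.40972
guard band g = w * U = 0.5 * 2.40972 = 1.20486
AL = USL - g = 97.4 - 1.20486
AL = 96.1951

96.1951


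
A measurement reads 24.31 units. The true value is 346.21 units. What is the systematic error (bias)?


Systematic error = measured - true
= 24.31 - 346.21
= -321.9000

-321.9000


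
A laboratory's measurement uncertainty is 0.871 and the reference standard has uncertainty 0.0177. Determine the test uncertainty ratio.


TUR = u_lab / u_ref
= 0.871 / 0.0177
= 49.2090

49.2090


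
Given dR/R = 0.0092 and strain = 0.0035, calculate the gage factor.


GF = (dR/R) / epsilon
= 0.0092 / 0.0035
= 2.6286

2.6286


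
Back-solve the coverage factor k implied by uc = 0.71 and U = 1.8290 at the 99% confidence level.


k = U / uc
k = 1.8290 / 0.71
k = 2.576

2.576


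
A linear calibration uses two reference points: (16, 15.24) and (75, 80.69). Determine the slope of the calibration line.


slope = (y2 - y1) / (x2 - x1)
= (80.69 - 15.24) / (75 - 16)
= 65.4500 / 59
= 1.1093

1.1093


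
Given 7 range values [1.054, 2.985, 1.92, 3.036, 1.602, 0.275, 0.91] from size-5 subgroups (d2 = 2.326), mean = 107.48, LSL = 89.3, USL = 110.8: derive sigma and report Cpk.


R_bar = (1.054 + 2.985 + 1.92 + 3.036 + 1.602 + 0.275 + 0.91) / 7 = 1.6831429
sigma = R_bar / d2 = 1.6831429 / 2.326 = 0.7236212
Cp = (USL - LSL)/(6*sigma) = (110.8 - 89.3)/(6*0.7236212) = 4.9519
Cpu = (110.8 - 107.48)/(3*0.7236212) = 1.5293
Cpl = (107.48 - 89.3)/(3*0.7236212) = 8.3745
Cpk = min(Cpu, Cpl) = 1.5293

1.5293


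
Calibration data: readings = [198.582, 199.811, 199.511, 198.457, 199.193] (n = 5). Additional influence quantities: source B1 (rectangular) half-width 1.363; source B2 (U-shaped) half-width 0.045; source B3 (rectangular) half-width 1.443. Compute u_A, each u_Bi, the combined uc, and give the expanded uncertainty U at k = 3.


mean = (198.582 + 199.811 + 199.511 + 198.457 + 199.193) / 5 = 199.1108
s = sqrt(sum((x - mean)^2)/(n-1)) = 0.58401216
u_A = s / sqrt(n) = 0.58401216 / sqrt(5) = 0.26117818
u_B1 = 1.363 / sqrt(3) = 0.78692842
u_B2 = 0.045 / sqrt(2) = 0.031819805
u_B3 = 1.443 / sqrt(3) = 0.83311644
uc = sqrt(0.26117818^2 + 0.78692842^2 + 0.031819805^2 + 0.83311644^2) = 1.1758256
U = k * uc = 3 * 1.1758256
U = 3.5275

3.5275


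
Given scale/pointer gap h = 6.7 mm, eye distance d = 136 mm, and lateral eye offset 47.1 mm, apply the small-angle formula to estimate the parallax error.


error = h * offset / d
= 6.7 * 47.1 / 136
= 2.3204

2.3204


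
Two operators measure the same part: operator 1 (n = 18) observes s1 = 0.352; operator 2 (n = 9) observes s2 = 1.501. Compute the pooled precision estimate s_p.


s_p = sqrt(((n1-1)*s1^2 + (n2-1)*s2^2) / (n1+n2-2))
numerator = (18-1)*0.352^2 + (9-1)*1.501^2 = 2.106368 + 18.024008 = 20.130376
denominator = 18 + 9 - 2 = 25
s_p^2 = 20.130376 / 25 = 0.80521504
s_p = sqrt(0.80521504) = 0.8973

0.8973


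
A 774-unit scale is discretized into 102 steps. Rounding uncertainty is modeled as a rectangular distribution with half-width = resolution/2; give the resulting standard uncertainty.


resolution = range / divisions
resolution = 774 / 102 = 7.5882353
u_res = resolution / (2*sqrt(3))
u_res = 7.5882353 / 3.4641016
u_res = 2.1905

2.1905


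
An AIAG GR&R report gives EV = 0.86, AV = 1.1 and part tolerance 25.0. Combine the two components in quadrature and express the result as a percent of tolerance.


GRR = sqrt(EV^2 + AV^2) = sqrt(0.86^2 + 1.1^2) = 1.3962808
%GRR = GRR / tol * 100 = 1.3962808 / 25.0 * 100
%GRR = 5.5851

5.5851


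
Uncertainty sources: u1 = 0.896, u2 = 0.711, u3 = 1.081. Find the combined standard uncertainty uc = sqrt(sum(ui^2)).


uc = sqrt(0.896^2 + 0.711^2 + 1.081^2)
uc = sqrt(2.476898)
uc = 1.5738

1.5738


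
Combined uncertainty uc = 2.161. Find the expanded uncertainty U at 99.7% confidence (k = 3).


U = k * uc
U = 3 * 2.161
U = 6.4830

6.4830


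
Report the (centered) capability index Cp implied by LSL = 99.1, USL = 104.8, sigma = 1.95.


Cp = (USL - LSL) / (6 * sigma)
= (104.8 - 99.1) / (6 * 1.95)
= 5.7000 / 11.7000
= 0.4872

0.4872


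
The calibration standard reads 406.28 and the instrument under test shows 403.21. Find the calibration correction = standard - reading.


Correction = standard - reading
= 406.28 - 403.21
= 3.0700

3.0700


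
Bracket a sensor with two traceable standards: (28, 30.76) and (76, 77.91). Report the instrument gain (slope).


slope = (y2 - y1) / (x2 - x1)
= (77.91 - 30.76) / (76 - 28)
= 47.1500 / 48
= 0.9823

0.9823


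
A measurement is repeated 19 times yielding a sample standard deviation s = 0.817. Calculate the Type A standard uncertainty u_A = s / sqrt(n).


u_A = s / sqrt(n)
u_A = 0.817 / sqrt(19)
u_A = 0.817 / 4.3588989
u_A = 0.1874

0.1874


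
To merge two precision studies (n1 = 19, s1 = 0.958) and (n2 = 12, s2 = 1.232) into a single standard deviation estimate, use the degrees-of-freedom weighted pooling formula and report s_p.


s_p = sqrt(((n1-1)*s1^2 + (n2-1)*s2^2) / (n1+n2-2))
numerator = (19-1)*0.958^2 + (12-1)*1.232^2 = 16.519752 + 16.696064 = 33.215816
denominator = 19 + 12 - 2 = 29
s_p^2 = 33.215816 / 29 = 1.145373
s_p = sqrt(1.145373) = 1.0702

1.0702


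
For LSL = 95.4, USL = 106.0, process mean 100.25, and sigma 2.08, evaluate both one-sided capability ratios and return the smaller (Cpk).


Cpu = (USL - mean) / (3*sigma) = (106.0 - 100.25) / (3*2.08) = 0.9215
Cpl = (mean - LSL) / (3*sigma) = (100.25 - 95.4) / (3*2.08) = 0.7772
Cpk = min(Cpu, Cpl) = 0.7772

0.7772


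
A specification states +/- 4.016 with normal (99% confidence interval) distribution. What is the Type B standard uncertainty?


u_B = half_width / 2.576
u_B = 4.016 / 2.576
u_B = 1.5590

1.5590


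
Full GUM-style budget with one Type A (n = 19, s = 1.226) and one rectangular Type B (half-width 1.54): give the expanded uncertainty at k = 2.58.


u_A = s / sqrt(n) = 1.226 / sqrt(19) = 0.28126369
u_B = half_width / sqrt(3) = 1.54 / sqrt(3) = 0.88911941
uc = sqrt(u_A^2 + u_B^2) = sqrt(0.28126369^2 + 0.88911941^2) = 0.93254629
U = k * uc = 2.58 * 0.93254629
U = 2.4060

2.4060


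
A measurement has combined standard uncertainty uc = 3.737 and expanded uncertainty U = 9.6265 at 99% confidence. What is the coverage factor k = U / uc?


k = U / uc
k = 9.6265 / 3.737
k = 2.576

2.576


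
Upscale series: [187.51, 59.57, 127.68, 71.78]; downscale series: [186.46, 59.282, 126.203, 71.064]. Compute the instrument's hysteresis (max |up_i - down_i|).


|187.51 - 186.46| = 1.0500
|59.57 - 59.282| = 0.2880
|127.68 - 126.203| = 1.4770
|71.78 - 71.064| = 0.7160
hysteresis = max(diffs) = 1.4770

1.4770


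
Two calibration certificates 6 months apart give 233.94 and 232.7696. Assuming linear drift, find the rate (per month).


rate = (v2 - v1) / months
= (232.7696 - 233.94) / 6
= -1.1704 / 6
= -0.1951

-0.1951


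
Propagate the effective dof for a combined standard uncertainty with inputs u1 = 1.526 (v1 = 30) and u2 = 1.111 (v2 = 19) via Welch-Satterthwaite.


uc = sqrt(u1^2 + u2^2) = sqrt(1.526^2 + 1.111^2) = 1.8875903
v_eff = uc^4 / (u1^4/v1 + u2^4/v2)
= 1.8875903^4 / (1.526^4/30 + 1.111^4/19)
= 12.694949 / 0.26094448
v_eff = 48.6500

48.6500


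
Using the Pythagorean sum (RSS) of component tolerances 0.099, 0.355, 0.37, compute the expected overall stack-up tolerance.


RSS = sqrt(0.099^2 + 0.355^2 + 0.37^2)
= sqrt(0.272726)
= 0.5222

0.5222


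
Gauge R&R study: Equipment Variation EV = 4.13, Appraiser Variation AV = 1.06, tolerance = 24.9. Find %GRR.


GRR = sqrt(EV^2 + AV^2) = sqrt(4.13^2 + 1.06^2) = 4.2638598
%GRR = GRR / tol * 100 = 4.2638598 / 24.9 * 100
%GRR = 17.1239

17.1239


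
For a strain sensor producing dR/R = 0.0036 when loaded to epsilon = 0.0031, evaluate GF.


GF = (dR/R) / epsilon
= 0.0036 / 0.0031
= 1.1613

1.1613
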